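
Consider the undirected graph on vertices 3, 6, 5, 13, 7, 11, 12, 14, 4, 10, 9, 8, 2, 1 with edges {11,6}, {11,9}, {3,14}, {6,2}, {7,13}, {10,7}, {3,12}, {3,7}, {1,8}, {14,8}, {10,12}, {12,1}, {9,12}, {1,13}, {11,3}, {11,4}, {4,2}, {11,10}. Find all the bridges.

none

The edges on the cycle 11-6-2-4-11 are not bridges since each lies on that cycle.
Every edge lies on some cycle, so there are no bridges.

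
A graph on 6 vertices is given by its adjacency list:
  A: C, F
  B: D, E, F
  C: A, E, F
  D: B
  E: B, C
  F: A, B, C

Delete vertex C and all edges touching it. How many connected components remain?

1

With C gone, the remaining components are: {A, B, D, E, F}.
That is 1 component.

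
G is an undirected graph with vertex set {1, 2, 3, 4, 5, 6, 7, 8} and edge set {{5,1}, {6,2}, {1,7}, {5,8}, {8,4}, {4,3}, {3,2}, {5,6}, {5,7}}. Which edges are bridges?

The edges on the cycle 5-1-7-5 are not bridges since each lies on that cycle.
Every edge lies on some cycle, so there are no bridges.

none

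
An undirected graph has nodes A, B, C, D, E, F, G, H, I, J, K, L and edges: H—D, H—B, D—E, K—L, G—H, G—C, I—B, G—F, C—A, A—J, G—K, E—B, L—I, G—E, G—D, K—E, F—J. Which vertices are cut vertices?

G

Removing G increases the component count from 1 to 2, so G is a cut vertex.
By contrast removing I leaves 1 component; it is not a cut vertex. No other vertex is a cut vertex either.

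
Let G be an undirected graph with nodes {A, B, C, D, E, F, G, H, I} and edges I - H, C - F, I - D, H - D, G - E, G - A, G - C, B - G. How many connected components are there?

Starting from D we can reach D, H, I. That is one component of size 3.
Starting from A we can reach A, B, C, E, F, G. That is one component of size 6.
Total: 2 components.

2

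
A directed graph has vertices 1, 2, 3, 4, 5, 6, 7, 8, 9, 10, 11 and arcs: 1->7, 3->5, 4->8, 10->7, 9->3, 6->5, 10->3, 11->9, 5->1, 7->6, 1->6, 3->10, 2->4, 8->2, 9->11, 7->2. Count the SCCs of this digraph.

4

{1, 5, 6, 7} are all mutually reachable — one SCC of size 4.
{2, 4, 8} are all mutually reachable — one SCC of size 3.
{9, 11} are all mutually reachable — one SCC of size 2.
{3, 10} are all mutually reachable — one SCC of size 2.
That gives 4 strongly connected components.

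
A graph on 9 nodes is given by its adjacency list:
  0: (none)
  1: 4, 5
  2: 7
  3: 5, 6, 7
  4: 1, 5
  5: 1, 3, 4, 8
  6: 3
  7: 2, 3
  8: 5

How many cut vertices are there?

3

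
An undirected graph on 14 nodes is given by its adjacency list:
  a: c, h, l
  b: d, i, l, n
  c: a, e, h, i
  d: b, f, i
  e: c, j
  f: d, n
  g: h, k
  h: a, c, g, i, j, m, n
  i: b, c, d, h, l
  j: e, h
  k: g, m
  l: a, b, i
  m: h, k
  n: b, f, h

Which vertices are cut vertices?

Removing h increases the component count from 1 to 2, so h is a cut vertex.
By contrast removing n leaves 1 component; it is not a cut vertex. No other vertex is a cut vertex either.

h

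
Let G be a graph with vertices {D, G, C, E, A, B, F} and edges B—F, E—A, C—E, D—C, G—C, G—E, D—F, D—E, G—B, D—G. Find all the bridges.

A-E

The edges on the cycle D-G-B-F-D are not bridges since each lies on that cycle.
But removing E—A disconnects E from A — this is a bridge.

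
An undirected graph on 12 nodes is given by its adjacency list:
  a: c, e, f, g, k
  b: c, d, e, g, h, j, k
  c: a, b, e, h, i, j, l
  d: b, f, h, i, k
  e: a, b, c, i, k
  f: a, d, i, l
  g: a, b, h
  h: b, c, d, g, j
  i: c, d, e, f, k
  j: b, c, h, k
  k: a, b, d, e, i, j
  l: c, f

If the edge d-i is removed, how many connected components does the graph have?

1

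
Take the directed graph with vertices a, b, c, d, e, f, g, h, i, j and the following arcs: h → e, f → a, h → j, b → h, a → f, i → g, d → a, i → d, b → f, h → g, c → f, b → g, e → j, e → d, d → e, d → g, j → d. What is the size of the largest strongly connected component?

3

{d, e, j} are all mutually reachable — one SCC of size 3.
{a, f} are all mutually reachable — one SCC of size 2.
{g} is an SCC by itself.
{h} is an SCC by itself.
{b} is an SCC by itself.
(and 2 more singleton SCCs)
The largest has 3 vertices.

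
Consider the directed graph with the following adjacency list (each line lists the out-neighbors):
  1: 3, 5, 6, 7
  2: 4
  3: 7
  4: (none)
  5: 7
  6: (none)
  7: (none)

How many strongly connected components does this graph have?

{2} is an SCC by itself.
{5} is an SCC by itself.
{1} is an SCC by itself.
{6} is an SCC by itself.
{3} is an SCC by itself.
(and 2 more singleton SCCs)
That gives 7 strongly connected components.

7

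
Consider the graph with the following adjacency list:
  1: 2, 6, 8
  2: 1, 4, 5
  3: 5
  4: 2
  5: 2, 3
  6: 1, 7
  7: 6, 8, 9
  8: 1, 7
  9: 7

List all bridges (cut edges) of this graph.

1-2, 2-4, 2-5, 3-5, 7-9

The edges on the cycle 6-7-8-1-6 are not bridges since each lies on that cycle.
But removing 1-2 disconnects 1 from 2; removing 2-5 disconnects 2 from 5; removing 5-3 disconnects 5 from 3; removing 9-7 disconnects 9 from 7 — these are bridges.
In total 5 edges are bridges.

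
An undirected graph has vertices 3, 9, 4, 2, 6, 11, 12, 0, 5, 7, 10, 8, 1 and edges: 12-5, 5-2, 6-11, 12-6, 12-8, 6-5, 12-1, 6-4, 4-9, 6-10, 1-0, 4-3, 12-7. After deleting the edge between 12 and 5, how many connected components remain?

12 and 5 are still connected via 12-6-5, so the component count stays at 1.

1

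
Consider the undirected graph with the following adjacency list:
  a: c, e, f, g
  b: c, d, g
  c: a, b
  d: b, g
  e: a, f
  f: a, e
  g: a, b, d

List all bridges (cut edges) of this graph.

none

The edges on the cycle a-f-e-a are not bridges since each lies on that cycle.
Every edge lies on some cycle, so there are no bridges.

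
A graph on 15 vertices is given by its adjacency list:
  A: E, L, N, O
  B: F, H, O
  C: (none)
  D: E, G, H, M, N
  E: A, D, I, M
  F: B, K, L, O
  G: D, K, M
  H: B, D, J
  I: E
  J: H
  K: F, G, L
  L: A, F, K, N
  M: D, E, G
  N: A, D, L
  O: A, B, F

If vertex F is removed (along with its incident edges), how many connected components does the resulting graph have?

2

With F gone, the remaining components are: {C}; {A, B, D, E, G, H, I, J, K, L, M, N, O}.
That is 2 components.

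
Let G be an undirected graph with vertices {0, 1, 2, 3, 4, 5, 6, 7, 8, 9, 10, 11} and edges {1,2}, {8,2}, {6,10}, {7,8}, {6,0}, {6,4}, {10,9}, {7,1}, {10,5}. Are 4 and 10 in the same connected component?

Yes

From 4 we can reach 0, 4, 5, 6, 9, 10, which includes 10.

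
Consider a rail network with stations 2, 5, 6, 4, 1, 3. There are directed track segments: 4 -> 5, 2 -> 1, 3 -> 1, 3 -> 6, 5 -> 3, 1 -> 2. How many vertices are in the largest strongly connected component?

2

{1, 2} are all mutually reachable — one SCC of size 2.
{3} is an SCC by itself.
{5} is an SCC by itself.
{6} is an SCC by itself.
{4} is an SCC by itself.
The largest has 2 vertices.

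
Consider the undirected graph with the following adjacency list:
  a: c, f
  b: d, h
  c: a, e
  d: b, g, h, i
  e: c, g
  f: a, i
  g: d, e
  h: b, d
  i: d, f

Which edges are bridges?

The edges on the cycle d-b-h-d are not bridges since each lies on that cycle.
Every edge lies on some cycle, so there are no bridges.

none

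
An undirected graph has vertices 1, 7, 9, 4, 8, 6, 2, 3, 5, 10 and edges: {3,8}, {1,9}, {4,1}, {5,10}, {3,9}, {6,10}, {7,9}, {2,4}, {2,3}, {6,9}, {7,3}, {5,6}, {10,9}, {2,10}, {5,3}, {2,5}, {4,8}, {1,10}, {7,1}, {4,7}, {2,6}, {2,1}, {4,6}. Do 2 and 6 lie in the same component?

From 2 we can reach 1, 2, 3, 4, 5, 6, 7, 8, 9, 10, which includes 6.

Yes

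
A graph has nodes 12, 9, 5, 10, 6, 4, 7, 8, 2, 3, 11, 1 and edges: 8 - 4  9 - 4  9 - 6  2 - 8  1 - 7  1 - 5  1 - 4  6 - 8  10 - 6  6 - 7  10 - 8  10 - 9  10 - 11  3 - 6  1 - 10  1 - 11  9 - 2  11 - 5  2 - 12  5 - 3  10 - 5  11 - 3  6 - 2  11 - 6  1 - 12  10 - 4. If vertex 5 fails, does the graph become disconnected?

No

Deleting 5 leaves 1 component (was 1) (its neighbors 1, 3, 10, 11 remain connected to each other), so 5 is not a cut vertex.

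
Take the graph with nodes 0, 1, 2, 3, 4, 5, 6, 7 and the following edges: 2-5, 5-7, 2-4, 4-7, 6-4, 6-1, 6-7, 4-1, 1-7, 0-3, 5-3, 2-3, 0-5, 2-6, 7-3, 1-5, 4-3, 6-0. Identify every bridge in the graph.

The edges on the cycle 2-6-0-5-2 are not bridges since each lies on that cycle.
Every edge lies on some cycle, so there are no bridges.

none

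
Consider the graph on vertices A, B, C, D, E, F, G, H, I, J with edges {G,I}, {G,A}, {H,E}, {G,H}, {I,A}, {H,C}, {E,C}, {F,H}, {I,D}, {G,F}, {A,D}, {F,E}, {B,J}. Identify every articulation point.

G

Removing G increases the component count from 2 to 3, so G is a cut vertex.
By contrast removing A leaves 2 components; it is not a cut vertex. No other vertex is a cut vertex either.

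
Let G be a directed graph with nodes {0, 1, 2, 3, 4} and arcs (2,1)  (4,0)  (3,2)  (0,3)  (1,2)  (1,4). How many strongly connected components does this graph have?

1

{0, 1, 2, 3, 4} are all mutually reachable — one SCC of size 5.
That gives 1 strongly connected component.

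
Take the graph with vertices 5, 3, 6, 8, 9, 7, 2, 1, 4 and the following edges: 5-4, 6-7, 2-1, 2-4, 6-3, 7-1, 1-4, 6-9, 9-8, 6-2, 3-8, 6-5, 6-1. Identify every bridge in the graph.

none

The edges on the cycle 6-7-1-6 are not bridges since each lies on that cycle.
Every edge lies on some cycle, so there are no bridges.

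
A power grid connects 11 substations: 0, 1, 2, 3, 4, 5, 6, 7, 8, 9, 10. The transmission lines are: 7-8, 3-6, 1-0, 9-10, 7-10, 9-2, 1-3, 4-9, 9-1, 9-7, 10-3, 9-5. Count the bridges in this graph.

6

The edges on the cycle 9-1-3-10-7-9 are not bridges since each lies on that cycle.
But removing 1-0 disconnects 1 from 0; removing 6-3 disconnects 6 from 3; removing 9-4 disconnects 9 from 4; removing 9-5 disconnects 9 from 5 — these are bridges.
In total 6 edges are bridges.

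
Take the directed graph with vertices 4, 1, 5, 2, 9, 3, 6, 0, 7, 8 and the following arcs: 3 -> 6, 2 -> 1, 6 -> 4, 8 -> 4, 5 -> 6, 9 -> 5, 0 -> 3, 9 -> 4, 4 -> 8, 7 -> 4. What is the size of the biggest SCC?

{4, 8} are all mutually reachable — one SCC of size 2.
{9} is an SCC by itself.
{3} is an SCC by itself.
{1} is an SCC by itself.
{5} is an SCC by itself.
(and 4 more singleton SCCs)
The largest has 2 vertices.

2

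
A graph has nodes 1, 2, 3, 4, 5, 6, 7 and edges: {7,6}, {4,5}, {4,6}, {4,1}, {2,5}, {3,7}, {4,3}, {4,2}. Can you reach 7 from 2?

Yes

From 2 we can reach 1, 2, 3, 4, 5, 6, 7, which includes 7.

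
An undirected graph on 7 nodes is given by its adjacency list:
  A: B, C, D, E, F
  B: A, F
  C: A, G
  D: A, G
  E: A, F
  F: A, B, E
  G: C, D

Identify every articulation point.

A

Removing A increases the component count from 1 to 2, so A is a cut vertex.
By contrast removing B leaves 1 component; it is not a cut vertex. No other vertex is a cut vertex either.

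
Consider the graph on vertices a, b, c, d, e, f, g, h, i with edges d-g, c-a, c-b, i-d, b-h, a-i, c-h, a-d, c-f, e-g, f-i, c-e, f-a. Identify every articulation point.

c

Removing c increases the component count from 1 to 2, so c is a cut vertex.
By contrast removing d leaves 1 component; it is not a cut vertex. No other vertex is a cut vertex either.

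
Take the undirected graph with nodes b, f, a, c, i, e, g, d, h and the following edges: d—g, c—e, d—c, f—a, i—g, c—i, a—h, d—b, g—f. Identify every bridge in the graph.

The edges on the cycle d-c-i-g-d are not bridges since each lies on that cycle.
But removing g—f disconnects g from f; removing d—b disconnects d from b; removing h—a disconnects h from a; removing c—e disconnects c from e — these are bridges.
In total 5 edges are bridges.

a-f, a-h, b-d, c-e, f-g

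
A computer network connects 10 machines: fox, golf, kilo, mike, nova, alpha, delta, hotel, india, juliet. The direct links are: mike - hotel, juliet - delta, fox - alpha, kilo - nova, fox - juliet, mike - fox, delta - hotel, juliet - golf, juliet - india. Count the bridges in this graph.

The edges on the cycle mike-fox-juliet-delta-hotel-mike are not bridges since each lies on that cycle.
But removing juliet - golf disconnects juliet from golf; removing kilo - nova disconnects kilo from nova; removing fox - alpha disconnects fox from alpha; removing juliet - india disconnects juliet from india — these are bridges.
That makes 4 bridges.

4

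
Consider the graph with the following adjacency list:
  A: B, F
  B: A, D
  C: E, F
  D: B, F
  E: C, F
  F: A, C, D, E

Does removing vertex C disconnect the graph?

No

Deleting C leaves 1 component (was 1) (its neighbors E, F remain connected to each other), so C is not a cut vertex.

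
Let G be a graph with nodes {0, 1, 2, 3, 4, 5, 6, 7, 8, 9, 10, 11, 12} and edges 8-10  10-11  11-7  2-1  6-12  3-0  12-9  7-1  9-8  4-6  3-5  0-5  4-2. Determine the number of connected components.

2

Starting from 0 we can reach 0, 3, 5. That is one component of size 3.
Starting from 1 we can reach 1, 2, 4, 6, 7, 8, 9, 10, 11, 12. That is one component of size 10.
Total: 2 components.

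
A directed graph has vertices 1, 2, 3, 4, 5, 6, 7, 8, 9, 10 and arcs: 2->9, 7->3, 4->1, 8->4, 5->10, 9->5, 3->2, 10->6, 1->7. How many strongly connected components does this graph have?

{3} is an SCC by itself.
{6} is an SCC by itself.
{9} is an SCC by itself.
{8} is an SCC by itself.
{10} is an SCC by itself.
(and 5 more singleton SCCs)
That gives 10 strongly connected components.

10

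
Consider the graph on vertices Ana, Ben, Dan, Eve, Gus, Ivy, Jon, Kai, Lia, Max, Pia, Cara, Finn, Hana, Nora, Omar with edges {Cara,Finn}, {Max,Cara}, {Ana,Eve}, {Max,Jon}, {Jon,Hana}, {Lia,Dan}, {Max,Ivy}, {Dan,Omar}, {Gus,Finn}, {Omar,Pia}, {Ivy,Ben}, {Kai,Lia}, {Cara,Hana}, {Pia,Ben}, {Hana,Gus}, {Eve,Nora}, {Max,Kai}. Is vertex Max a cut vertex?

Deleting Max raises the number of components from 2 to 3, so Max is a cut vertex.

Yes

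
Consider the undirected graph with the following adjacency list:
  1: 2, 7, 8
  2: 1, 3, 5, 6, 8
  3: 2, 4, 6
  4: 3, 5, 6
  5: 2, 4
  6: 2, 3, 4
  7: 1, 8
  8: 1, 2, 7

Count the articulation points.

Removing 2 increases the component count from 1 to 2, so 2 is a cut vertex.
By contrast removing 7 leaves 1 component; it is not a cut vertex. No other vertex is a cut vertex either.

1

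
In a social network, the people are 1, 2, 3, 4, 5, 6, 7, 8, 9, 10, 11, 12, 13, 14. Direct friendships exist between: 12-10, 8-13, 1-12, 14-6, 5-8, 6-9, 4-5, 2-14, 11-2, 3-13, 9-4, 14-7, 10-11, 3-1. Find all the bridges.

14-7

The edges on the cycle 3-1-12-10-11-2-14-6-9-4-5-8-13-3 are not bridges since each lies on that cycle.
But removing 7-14 disconnects 7 from 14 — this is a bridge.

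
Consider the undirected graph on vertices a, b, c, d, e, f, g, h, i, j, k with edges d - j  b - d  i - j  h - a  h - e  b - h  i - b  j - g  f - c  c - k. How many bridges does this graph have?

6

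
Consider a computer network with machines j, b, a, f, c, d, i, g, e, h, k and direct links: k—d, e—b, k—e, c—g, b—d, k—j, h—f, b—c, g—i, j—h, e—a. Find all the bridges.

The edges on the cycle k-e-b-d-k are not bridges since each lies on that cycle.
But removing h—f disconnects h from f; removing j—h disconnects j from h; removing i—g disconnects i from g; removing j—k disconnects j from k — these are bridges.
In total 7 edges are bridges.

a-e, b-c, c-g, f-h, g-i, h-j, j-k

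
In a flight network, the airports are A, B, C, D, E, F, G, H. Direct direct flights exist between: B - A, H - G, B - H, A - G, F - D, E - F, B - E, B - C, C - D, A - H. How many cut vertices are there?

Removing B increases the component count from 1 to 2, so B is a cut vertex.
By contrast removing D leaves 1 component; it is not a cut vertex. No other vertex is a cut vertex either.

1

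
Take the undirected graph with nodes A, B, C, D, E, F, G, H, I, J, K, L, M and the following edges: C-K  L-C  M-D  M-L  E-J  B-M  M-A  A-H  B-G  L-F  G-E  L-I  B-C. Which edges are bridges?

The edges on the cycle B-M-L-C-B are not bridges since each lies on that cycle.
But removing E-J disconnects E from J; removing L-I disconnects L from I; removing M-D disconnects M from D; removing B-G disconnects B from G — these are bridges.
In total 9 edges are bridges.

A-H, A-M, B-G, C-K, D-M, E-G, E-J, F-L, I-L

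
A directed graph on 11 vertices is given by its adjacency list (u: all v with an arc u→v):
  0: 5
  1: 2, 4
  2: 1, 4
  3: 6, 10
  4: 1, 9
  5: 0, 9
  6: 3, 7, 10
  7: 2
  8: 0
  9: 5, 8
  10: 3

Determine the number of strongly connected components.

4

{0, 5, 8, 9} are all mutually reachable — one SCC of size 4.
{3, 6, 10} are all mutually reachable — one SCC of size 3.
{1, 2, 4} are all mutually reachable — one SCC of size 3.
{7} is an SCC by itself.
That gives 4 strongly connected components.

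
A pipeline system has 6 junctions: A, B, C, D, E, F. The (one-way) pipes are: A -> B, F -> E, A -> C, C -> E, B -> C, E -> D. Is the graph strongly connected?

There is no directed path from B to A, so the graph is not strongly connected.

No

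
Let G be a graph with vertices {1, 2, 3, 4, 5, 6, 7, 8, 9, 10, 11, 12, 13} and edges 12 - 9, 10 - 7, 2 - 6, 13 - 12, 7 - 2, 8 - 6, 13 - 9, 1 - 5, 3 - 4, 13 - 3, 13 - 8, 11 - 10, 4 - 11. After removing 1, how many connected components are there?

With 1 gone, the remaining components are: {5}; {2, 3, 4, 6, 7, 8, 9, 10, 11, 12, 13}.
That is 2 components.

2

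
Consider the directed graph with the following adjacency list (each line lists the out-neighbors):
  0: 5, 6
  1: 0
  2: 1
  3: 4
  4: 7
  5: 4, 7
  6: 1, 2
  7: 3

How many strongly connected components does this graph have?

3

{0, 1, 2, 6} are all mutually reachable — one SCC of size 4.
{3, 4, 7} are all mutually reachable — one SCC of size 3.
{5} is an SCC by itself.
That gives 3 strongly connected components.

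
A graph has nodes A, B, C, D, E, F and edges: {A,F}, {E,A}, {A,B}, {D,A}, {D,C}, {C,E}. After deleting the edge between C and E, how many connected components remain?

1

C and E are still connected via C-D-A-E, so the component count stays at 1.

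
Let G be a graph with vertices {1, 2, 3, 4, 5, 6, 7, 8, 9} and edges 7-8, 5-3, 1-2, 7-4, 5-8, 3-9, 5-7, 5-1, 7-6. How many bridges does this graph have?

The edges on the cycle 5-7-8-5 are not bridges since each lies on that cycle.
But removing 7-6 disconnects 7 from 6; removing 5-3 disconnects 5 from 3; removing 5-1 disconnects 5 from 1; removing 3-9 disconnects 3 from 9 — these are bridges.
In total 6 edges are bridges.

6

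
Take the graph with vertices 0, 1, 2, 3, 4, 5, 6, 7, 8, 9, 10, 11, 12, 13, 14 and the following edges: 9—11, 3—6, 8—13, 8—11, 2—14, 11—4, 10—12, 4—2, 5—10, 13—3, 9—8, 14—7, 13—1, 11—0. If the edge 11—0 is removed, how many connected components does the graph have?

3

Before removal there are 2 components.
11—0 is a bridge — removing it separates 11's side from 0's side.
After removal: 3 components.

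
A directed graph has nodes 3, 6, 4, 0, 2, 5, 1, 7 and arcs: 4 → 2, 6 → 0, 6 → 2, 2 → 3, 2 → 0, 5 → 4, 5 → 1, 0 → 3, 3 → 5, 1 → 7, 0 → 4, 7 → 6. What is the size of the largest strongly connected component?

8

{0, 1, 2, 3, 4, 5, 6, 7} are all mutually reachable — one SCC of size 8.
The largest has 8 vertices.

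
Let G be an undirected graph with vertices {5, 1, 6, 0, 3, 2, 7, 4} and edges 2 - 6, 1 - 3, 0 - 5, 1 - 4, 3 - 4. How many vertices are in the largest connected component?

7 is isolated — a component by itself.
Starting from 0 we can reach 0, 5. That is one component of size 2.
Starting from 2 we can reach 2, 6. That is one component of size 2.
Starting from 1 we can reach 1, 3, 4. That is one component of size 3.
The largest has 3 vertices.

3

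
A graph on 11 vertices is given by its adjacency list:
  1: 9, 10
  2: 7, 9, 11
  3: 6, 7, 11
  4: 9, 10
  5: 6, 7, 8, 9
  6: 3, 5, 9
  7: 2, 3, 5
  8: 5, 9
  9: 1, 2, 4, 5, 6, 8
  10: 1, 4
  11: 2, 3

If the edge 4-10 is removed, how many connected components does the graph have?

4 and 10 are still connected via 4-9-1-10, so the component count stays at 1.

1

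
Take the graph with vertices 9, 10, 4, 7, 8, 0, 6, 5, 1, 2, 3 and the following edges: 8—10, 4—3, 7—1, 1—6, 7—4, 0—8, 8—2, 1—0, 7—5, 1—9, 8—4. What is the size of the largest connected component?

Starting from 0 we can reach 0, 1, 2, 3, 4, 5, 6, 7, 8, 9, 10. That is one component of size 11.
The largest has 11 vertices.

11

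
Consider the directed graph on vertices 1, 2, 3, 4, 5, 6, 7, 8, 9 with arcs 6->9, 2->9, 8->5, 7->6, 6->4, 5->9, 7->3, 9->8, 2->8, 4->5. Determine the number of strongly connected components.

{5, 8, 9} are all mutually reachable — one SCC of size 3.
{6} is an SCC by itself.
{4} is an SCC by itself.
{2} is an SCC by itself.
{7} is an SCC by itself.
(and 2 more singleton SCCs)
That gives 7 strongly connected components.

7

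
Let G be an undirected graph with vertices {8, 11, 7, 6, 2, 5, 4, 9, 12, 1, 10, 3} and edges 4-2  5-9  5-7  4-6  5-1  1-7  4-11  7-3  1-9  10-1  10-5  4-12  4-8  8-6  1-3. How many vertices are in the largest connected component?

6

Starting from 1 we can reach 1, 3, 5, 7, 9, 10. That is one component of size 6.
Starting from 2 we can reach 2, 4, 6, 8, 11, 12. That is one component of size 6.
The largest has 6 vertices.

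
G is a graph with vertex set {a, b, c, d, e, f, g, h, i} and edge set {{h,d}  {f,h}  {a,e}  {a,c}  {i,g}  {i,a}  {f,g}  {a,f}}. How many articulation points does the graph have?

Removing a increases the component count from 2 to 4, so a is a cut vertex.
Removing f increases the component count from 2 to 3, so f is a cut vertex.
Removing h increases the component count from 2 to 3, so h is a cut vertex.
By contrast removing c leaves 2 components; it is not a cut vertex. No other vertex is a cut vertex either.

3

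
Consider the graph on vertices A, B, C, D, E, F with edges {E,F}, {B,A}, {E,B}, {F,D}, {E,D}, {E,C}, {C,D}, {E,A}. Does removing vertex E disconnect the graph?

Deleting E raises the number of components from 1 to 2, so E is a cut vertex.

Yes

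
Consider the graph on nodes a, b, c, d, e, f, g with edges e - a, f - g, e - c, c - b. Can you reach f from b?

The component containing b is {a, b, c, e}, and f is not in it.

No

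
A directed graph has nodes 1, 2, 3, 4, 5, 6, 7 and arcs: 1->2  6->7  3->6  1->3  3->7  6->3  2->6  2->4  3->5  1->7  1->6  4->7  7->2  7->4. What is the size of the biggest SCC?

{2, 3, 4, 6, 7} are all mutually reachable — one SCC of size 5.
{5} is an SCC by itself.
{1} is an SCC by itself.
The largest has 5 vertices.

5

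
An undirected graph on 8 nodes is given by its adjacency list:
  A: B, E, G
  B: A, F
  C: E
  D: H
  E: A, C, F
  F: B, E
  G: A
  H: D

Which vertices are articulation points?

A, E

Removing A increases the component count from 2 to 3, so A is a cut vertex.
Removing E increases the component count from 2 to 3, so E is a cut vertex.
By contrast removing F leaves 2 components; it is not a cut vertex. No other vertex is a cut vertex either.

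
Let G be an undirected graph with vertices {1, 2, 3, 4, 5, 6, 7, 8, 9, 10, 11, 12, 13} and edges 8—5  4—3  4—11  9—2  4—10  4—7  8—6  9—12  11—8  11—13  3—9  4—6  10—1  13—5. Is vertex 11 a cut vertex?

Deleting 11 leaves 1 component (was 1) (its neighbors 4, 8, 13 remain connected to each other), so 11 is not a cut vertex.

No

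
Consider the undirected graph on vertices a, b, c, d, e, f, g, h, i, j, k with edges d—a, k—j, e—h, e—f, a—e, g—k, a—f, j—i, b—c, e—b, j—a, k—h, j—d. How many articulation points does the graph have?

4

Removing b increases the component count from 1 to 2, so b is a cut vertex.
Removing e increases the component count from 1 to 2, so e is a cut vertex.
Removing j increases the component count from 1 to 2, so j is a cut vertex.
Likewise k is a cut vertex.
By contrast removing g leaves 1 component; it is not a cut vertex. No other vertex is a cut vertex either.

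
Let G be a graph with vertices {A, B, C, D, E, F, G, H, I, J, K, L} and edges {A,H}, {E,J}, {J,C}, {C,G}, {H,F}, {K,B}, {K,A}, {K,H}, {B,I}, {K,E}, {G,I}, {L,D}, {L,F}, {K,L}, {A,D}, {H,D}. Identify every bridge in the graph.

none

The edges on the cycle K-A-D-H-K are not bridges since each lies on that cycle.
Every edge lies on some cycle, so there are no bridges.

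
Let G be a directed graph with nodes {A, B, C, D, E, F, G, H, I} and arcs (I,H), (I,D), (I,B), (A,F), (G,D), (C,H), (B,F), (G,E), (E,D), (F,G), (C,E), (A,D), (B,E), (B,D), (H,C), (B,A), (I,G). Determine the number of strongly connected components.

8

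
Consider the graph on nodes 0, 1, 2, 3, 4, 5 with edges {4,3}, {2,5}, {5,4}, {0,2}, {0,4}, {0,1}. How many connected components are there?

Starting from 0 we can reach 0, 1, 2, 3, 4, 5. That is one component of size 6.
Total: 1 component.

1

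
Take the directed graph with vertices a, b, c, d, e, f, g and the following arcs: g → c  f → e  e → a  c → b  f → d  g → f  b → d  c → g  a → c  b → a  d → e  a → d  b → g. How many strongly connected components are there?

1

{a, b, c, d, e, f, g} are all mutually reachable — one SCC of size 7.
That gives 1 strongly connected component.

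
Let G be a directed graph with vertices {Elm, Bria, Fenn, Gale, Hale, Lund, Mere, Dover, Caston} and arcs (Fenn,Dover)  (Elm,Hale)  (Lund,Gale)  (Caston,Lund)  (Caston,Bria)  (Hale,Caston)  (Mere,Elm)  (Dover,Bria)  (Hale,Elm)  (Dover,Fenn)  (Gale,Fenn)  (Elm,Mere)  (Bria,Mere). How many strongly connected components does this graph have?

{Elm, Bria, Fenn, Gale, Hale, Lund, Mere, Dover, Caston} are all mutually reachable — one SCC of size 9.
That gives 1 strongly connected component.

1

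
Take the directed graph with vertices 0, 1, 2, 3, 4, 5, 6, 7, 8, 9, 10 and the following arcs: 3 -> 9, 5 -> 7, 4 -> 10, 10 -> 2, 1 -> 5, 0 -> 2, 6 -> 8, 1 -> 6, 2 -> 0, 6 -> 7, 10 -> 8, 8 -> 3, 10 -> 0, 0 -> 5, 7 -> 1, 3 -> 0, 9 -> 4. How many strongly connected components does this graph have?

1

{0, 1, 2, 3, 4, 5, 6, 7, 8, 9, 10} are all mutually reachable — one SCC of size 11.
That gives 1 strongly connected component.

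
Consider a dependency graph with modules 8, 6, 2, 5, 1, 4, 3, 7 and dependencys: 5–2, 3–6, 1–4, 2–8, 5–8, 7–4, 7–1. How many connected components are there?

3

Starting from 3 we can reach 3, 6. That is one component of size 2.
Starting from 2 we can reach 2, 5, 8. That is one component of size 3.
Starting from 1 we can reach 1, 4, 7. That is one component of size 3.
Total: 3 components.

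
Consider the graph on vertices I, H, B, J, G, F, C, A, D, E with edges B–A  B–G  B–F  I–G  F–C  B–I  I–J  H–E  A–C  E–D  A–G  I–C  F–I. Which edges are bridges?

The edges on the cycle B-A-C-F-B are not bridges since each lies on that cycle.
But removing E–D disconnects E from D; removing J–I disconnects J from I; removing E–H disconnects E from H — these are bridges.

D-E, E-H, I-J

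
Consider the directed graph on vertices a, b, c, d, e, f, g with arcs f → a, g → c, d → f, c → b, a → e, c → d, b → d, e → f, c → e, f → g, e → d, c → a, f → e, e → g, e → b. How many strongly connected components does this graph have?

{a, b, c, d, e, f, g} are all mutually reachable — one SCC of size 7.
That gives 1 strongly connected component.

1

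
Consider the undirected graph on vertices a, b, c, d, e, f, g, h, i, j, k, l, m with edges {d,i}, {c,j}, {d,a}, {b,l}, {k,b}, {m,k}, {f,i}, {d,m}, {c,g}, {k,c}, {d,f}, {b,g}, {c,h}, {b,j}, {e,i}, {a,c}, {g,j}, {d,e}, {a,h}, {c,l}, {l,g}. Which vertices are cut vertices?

d

Removing d increases the component count from 1 to 2, so d is a cut vertex.
By contrast removing h leaves 1 component; it is not a cut vertex. No other vertex is a cut vertex either.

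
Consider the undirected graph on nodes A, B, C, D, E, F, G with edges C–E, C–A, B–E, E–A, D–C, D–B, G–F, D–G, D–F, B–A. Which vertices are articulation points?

D

Removing D increases the component count from 1 to 2, so D is a cut vertex.
By contrast removing C leaves 1 component; it is not a cut vertex. No other vertex is a cut vertex either.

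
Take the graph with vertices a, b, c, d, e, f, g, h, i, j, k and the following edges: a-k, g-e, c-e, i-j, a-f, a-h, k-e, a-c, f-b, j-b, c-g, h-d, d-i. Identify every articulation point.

a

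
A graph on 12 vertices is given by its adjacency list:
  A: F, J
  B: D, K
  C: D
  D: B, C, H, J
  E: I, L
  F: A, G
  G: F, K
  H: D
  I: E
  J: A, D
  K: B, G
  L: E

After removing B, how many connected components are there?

2

With B gone, the remaining components are: {E, I, L}; {A, C, D, F, G, H, J, K}.
That is 2 components.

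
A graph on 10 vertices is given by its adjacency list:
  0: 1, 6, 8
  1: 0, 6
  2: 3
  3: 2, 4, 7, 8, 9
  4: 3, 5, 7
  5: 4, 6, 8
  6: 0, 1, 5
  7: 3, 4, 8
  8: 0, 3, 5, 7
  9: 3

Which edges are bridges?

2-3, 3-9

The edges on the cycle 8-7-4-3-8 are not bridges since each lies on that cycle.
But removing 3-9 disconnects 3 from 9; removing 3-2 disconnects 3 from 2 — these are bridges.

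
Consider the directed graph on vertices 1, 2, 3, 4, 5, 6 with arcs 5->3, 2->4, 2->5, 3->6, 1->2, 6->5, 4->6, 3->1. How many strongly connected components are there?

1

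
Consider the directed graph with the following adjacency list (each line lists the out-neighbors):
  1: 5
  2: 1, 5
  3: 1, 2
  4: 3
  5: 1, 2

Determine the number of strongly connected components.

{1, 2, 5} are all mutually reachable — one SCC of size 3.
{3} is an SCC by itself.
{4} is an SCC by itself.
That gives 3 strongly connected components.

3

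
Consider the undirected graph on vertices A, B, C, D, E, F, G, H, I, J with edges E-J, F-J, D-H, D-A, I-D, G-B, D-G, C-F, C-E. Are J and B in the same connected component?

The component containing J is {C, E, F, J}, and B is not in it.

No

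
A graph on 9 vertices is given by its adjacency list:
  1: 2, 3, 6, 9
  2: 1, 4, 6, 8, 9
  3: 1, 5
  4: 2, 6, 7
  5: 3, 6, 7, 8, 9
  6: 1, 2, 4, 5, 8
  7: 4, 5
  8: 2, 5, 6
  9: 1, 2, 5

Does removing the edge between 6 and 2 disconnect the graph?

After removing 6-2, the path 6-4-2 still connects them, so the edge is not a bridge.

No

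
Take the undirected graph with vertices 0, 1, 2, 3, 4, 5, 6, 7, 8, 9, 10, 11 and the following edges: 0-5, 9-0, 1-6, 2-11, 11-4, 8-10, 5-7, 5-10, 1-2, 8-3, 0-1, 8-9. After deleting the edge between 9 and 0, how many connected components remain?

9 and 0 are still connected via 9-8-10-5-0, so the component count stays at 1.

1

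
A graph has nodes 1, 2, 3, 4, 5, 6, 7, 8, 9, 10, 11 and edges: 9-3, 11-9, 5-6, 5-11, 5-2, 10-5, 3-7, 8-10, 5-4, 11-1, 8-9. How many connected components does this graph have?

1

Starting from 1 we can reach 1, 2, 3, 4, 5, 6, 7, 8, 9, 10, 11. That is one component of size 11.
Total: 1 component.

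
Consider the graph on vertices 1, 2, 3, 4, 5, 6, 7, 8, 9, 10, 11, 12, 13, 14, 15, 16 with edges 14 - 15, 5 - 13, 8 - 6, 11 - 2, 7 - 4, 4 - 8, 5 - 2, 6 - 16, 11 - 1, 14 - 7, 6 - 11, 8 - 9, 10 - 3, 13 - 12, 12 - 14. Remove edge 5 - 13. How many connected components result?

2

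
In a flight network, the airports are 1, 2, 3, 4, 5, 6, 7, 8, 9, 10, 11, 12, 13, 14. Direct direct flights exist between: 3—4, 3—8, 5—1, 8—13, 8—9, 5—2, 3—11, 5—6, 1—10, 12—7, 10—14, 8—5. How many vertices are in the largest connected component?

Starting from 7 we can reach 7, 12. That is one component of size 2.
Starting from 1 we can reach 1, 2, 3, 4, 5, 6, 8, 9, 10, 11, 13, 14. That is one component of size 12.
The largest has 12 vertices.

12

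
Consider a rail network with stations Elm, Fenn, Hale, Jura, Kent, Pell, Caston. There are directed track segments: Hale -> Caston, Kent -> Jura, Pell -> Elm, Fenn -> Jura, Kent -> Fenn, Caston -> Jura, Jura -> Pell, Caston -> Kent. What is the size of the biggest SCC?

1

{Pell} is an SCC by itself.
{Caston} is an SCC by itself.
{Kent} is an SCC by itself.
{Elm} is an SCC by itself.
{Jura} is an SCC by itself.
(and 2 more singleton SCCs)
The largest has 1 vertex.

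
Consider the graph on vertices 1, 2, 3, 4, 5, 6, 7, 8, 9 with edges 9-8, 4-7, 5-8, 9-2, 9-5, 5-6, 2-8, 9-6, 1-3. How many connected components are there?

3

Starting from 4 we can reach 4, 7. That is one component of size 2.
Starting from 1 we can reach 1, 3. That is one component of size 2.
Starting from 2 we can reach 2, 5, 6, 8, 9. That is one component of size 5.
Total: 3 components.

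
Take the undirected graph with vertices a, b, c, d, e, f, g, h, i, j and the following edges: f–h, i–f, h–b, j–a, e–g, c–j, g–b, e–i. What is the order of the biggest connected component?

d is isolated — a component by itself.
Starting from a we can reach a, c, j. That is one component of size 3.
Starting from b we can reach b, e, f, g, h, i. That is one component of size 6.
The largest has 6 vertices.

6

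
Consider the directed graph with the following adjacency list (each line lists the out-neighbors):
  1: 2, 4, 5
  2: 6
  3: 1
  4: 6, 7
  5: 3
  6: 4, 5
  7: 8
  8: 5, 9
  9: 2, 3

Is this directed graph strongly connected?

From 6 we can reach every vertex (1, 2, 3, 4, 5, 6, 7, 8, 9), and every vertex can reach 6 (1, 2, 3, 4, 5, 6, 7, 8, 9). So the whole graph is one strongly connected component.

Yes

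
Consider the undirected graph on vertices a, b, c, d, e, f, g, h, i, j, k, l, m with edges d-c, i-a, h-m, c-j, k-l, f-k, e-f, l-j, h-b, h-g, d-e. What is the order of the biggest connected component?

7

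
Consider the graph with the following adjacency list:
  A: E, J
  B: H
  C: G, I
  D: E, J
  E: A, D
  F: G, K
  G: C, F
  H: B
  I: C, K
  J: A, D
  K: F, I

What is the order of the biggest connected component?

Starting from B we can reach B, H. That is one component of size 2.
Starting from A we can reach A, D, E, J. That is one component of size 4.
Starting from C we can reach C, F, G, I, K. That is one component of size 5.
The largest has 5 vertices.

5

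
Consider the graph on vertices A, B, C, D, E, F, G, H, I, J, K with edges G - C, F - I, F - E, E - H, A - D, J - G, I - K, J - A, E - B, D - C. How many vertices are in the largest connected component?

Starting from A we can reach A, C, D, G, J. That is one component of size 5.
Starting from B we can reach B, E, F, H, I, K. That is one component of size 6.
The largest has 6 vertices.

6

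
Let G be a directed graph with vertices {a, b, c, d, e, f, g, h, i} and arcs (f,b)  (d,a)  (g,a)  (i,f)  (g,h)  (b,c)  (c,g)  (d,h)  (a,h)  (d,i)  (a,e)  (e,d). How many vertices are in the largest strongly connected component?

8

{a, b, c, d, e, f, g, i} are all mutually reachable — one SCC of size 8.
{h} is an SCC by itself.
The largest has 8 vertices.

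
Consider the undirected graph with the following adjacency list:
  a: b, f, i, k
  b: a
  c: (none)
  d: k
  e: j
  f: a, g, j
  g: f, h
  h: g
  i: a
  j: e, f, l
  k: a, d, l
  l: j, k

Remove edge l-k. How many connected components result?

l and k are still connected via l-j-f-a-k, so the component count stays at 2.

2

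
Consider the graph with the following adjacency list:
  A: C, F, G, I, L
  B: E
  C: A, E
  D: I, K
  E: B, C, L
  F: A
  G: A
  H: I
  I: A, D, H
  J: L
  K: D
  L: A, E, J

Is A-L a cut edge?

After removing A-L, the path A-C-E-L still connects them, so the edge is not a bridge.

No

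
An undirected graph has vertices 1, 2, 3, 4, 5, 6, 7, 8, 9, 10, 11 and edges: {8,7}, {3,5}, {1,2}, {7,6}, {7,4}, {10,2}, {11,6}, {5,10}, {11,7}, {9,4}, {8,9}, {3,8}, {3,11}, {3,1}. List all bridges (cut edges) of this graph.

none

The edges on the cycle 8-9-4-7-8 are not bridges since each lies on that cycle.
Every edge lies on some cycle, so there are no bridges.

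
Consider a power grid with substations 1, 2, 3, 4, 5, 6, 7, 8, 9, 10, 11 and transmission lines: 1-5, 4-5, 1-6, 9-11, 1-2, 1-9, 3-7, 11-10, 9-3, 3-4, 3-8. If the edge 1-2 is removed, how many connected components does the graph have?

Before removal there is 1 component.
1-2 is a bridge — removing it separates 1's side from 2's side.
After removal: 2 components.

2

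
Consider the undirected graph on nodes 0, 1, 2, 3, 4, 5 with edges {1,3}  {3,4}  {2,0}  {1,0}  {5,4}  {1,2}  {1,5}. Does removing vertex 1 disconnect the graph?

Yes

Deleting 1 raises the number of components from 1 to 2, so 1 is a cut vertex.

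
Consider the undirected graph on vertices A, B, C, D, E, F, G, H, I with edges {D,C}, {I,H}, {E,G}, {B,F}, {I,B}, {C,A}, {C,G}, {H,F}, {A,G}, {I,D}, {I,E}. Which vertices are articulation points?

Removing I increases the component count from 1 to 2, so I is a cut vertex.
By contrast removing D leaves 1 component; it is not a cut vertex. No other vertex is a cut vertex either.

I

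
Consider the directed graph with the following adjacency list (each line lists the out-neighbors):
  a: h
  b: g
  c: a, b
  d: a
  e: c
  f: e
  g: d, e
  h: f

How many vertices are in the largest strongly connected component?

8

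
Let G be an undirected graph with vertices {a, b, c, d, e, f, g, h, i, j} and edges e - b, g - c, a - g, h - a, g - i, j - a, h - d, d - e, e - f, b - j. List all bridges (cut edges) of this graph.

a-g, c-g, e-f, g-i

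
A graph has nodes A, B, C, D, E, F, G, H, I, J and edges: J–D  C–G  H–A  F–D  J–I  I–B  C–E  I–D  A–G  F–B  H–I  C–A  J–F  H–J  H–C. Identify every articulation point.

C, H

Removing C increases the component count from 1 to 2, so C is a cut vertex.
Removing H increases the component count from 1 to 2, so H is a cut vertex.
By contrast removing G leaves 1 component; it is not a cut vertex. No other vertex is a cut vertex either.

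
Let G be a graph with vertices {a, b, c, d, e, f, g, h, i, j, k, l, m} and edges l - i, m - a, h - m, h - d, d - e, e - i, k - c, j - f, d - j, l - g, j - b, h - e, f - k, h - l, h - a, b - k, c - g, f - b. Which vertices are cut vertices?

h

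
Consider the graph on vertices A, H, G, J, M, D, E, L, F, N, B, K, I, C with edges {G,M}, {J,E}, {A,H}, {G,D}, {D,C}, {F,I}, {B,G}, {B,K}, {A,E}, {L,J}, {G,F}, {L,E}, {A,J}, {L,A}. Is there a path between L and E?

Yes

From L we can reach A, E, H, J, L, which includes E.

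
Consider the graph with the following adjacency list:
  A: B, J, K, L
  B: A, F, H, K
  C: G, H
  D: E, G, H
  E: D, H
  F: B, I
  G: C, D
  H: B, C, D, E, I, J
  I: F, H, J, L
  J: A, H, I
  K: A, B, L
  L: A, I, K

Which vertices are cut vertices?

H

Removing H increases the component count from 1 to 2, so H is a cut vertex.
By contrast removing I leaves 1 component; it is not a cut vertex. No other vertex is a cut vertex either.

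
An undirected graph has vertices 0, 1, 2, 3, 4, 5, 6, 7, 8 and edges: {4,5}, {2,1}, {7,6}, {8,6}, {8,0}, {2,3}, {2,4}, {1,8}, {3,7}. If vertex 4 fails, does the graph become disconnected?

Yes

Deleting 4 raises the number of components from 1 to 2, so 4 is a cut vertex.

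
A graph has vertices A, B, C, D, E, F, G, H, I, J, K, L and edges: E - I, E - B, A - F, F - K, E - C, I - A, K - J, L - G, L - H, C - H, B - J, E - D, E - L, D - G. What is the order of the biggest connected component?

Starting from A we can reach A, B, C, D, E, F, G, H, I, J, K, L. That is one component of size 12.
The largest has 12 vertices.

12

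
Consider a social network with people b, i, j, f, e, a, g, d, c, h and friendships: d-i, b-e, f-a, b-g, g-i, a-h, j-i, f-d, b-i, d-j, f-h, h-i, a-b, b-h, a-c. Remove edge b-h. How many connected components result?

b and h are still connected via b-a-h, so the component count stays at 1.

1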